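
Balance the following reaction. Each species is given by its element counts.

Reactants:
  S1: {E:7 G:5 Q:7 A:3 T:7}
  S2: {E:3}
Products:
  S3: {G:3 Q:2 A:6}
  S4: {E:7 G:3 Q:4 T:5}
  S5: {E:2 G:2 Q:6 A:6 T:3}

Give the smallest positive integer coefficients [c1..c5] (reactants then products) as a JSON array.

Coefficients: [4, 3, 1, 5, 1]

E: 4·7+3·3 = 37 | 1·0+5·7+1·2 = 37
G: 4·5+3·0 = 20 | 1·3+5·3+1·2 = 20
Q: 4·7+3·0 = 28 | 1·2+5·4+1·6 = 28
A: 4·3+3·0 = 12 | 1·6+5·0+1·6 = 12
T: 4·7+3·0 = 28 | 1·0+5·5+1·3 = 28
gcd(4,3,1,5,1) = 1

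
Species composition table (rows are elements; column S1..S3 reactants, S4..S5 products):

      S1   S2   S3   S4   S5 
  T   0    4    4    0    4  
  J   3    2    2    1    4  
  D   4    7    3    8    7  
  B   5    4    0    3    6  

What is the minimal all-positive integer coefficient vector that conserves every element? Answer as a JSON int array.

T: 3·0+3·4+1·4 = 16 | 1·0+4·4 = 16
J: 3·3+3·2+1·2 = 17 | 1·1+4·4 = 17
D: 3·4+3·7+1·3 = 36 | 1·8+4·7 = 36
B: 3·5+3·4+1·0 = 27 | 1·3+4·6 = 27
gcd(3,3,1,1,4) = 1

Coefficients: [3, 3, 1, 1, 4]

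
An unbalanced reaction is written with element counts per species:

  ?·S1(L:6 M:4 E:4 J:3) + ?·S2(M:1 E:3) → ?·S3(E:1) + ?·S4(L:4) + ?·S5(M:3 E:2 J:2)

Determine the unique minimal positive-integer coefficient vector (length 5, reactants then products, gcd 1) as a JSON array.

Coefficients: [2, 1, 5, 3, 3]

L: 2·6+1·0 = 12 | 5·0+3·4+3·0 = 12
M: 2·4+1·1 = 9 | 5·0+3·0+3·3 = 9
E: 2·4+1·3 = 11 | 5·1+3·0+3·2 = 11
J: 2·3+1·0 = 6 | 5·0+3·0+3·2 = 6
gcd(2,1,5,3,3) = 1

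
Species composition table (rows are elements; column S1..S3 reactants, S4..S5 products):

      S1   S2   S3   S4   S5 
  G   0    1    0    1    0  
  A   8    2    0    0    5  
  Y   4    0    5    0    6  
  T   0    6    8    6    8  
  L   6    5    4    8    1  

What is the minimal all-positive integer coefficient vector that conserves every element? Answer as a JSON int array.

Coefficients: [1, 6, 4, 6, 4]

G: 1·0+6·1+4·0 = 6 | 6·1+4·0 = 6
A: 1·8+6·2+4·0 = 20 | 6·0+4·5 = 20
Y: 1·4+6·0+4·5 = 24 | 6·0+4·6 = 24
T: 1·0+6·6+4·8 = 68 | 6·6+4·8 = 68
L: 1·6+6·5+4·4 = 52 | 6·8+4·1 = 52
gcd(1,6,4,6,4) = 1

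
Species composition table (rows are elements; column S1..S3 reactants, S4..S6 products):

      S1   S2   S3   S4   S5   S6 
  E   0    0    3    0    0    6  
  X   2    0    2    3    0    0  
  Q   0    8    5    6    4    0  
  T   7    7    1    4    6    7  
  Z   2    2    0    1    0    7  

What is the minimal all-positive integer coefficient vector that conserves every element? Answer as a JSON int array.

E: 5·0+5·0+4·3 = 12 | 6·0+6·0+2·6 = 12
X: 5·2+5·0+4·2 = 18 | 6·3+6·0+2·0 = 18
Q: 5·0+5·8+4·5 = 60 | 6·6+6·4+2·0 = 60
T: 5·7+5·7+4·1 = 74 | 6·4+6·6+2·7 = 74
Z: 5·2+5·2+4·0 = 20 | 6·1+6·0+2·7 = 20
gcd(5,5,4,6,6,2) = 1

Coefficients: [5, 5, 4, 6, 6, 2]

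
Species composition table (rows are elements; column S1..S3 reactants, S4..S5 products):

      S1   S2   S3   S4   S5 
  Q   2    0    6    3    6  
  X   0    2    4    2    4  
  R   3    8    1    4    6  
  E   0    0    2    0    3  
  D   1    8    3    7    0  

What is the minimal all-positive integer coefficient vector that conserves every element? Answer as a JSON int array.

Q: 3·2+2·0+3·6 = 24 | 4·3+2·6 = 24
X: 3·0+2·2+3·4 = 16 | 4·2+2·4 = 16
R: 3·3+2·8+3·1 = 28 | 4·4+2·6 = 28
E: 3·0+2·0+3·2 = 6 | 4·0+2·3 = 6
D: 3·1+2·8+3·3 = 28 | 4·7+2·0 = 28
gcd(3,2,3,4,2) = 1

Coefficients: [3, 2, 3, 4, 2]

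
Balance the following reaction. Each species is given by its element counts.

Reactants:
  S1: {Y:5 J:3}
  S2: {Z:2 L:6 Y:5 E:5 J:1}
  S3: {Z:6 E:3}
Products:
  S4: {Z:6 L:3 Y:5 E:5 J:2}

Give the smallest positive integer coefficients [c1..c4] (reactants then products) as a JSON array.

Z: 3·0+3·2+5·6 = 36 | 6·6 = 36
L: 3·0+3·6+5·0 = 18 | 6·3 = 18
Y: 3·5+3·5+5·0 = 30 | 6·5 = 30
E: 3·0+3·5+5·3 = 30 | 6·5 = 30
J: 3·3+3·1+5·0 = 12 | 6·2 = 12
gcd(3,3,5,6) = 1

Coefficients: [3, 3, 5, 6]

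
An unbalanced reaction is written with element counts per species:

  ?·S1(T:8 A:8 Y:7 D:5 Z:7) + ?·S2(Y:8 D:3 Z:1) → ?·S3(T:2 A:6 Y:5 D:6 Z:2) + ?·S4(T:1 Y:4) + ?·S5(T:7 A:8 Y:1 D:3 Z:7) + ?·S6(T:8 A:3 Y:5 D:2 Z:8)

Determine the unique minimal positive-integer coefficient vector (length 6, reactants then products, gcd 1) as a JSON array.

T: 5·8+1·0 = 40 | 3·2+4·1+2·7+2·8 = 40
A: 5·8+1·0 = 40 | 3·6+4·0+2·8+2·3 = 40
Y: 5·7+1·8 = 43 | 3·5+4·4+2·1+2·5 = 43
D: 5·5+1·3 = 28 | 3·6+4·0+2·3+2·2 = 28
Z: 5·7+1·1 = 36 | 3·2+4·0+2·7+2·8 = 36
gcd(5,1,3,4,2,2) = 1

Coefficients: [5, 1, 3, 4, 2, 2]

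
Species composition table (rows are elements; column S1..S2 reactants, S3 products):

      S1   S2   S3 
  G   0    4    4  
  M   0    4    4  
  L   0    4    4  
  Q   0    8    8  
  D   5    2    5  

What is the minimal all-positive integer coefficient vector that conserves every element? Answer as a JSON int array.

Coefficients: [3, 5, 5]

G: 3·0+5·4 = 20 | 5·4 = 20
M: 3·0+5·4 = 20 | 5·4 = 20
L: 3·0+5·4 = 20 | 5·4 = 20
Q: 3·0+5·8 = 40 | 5·8 = 40
D: 3·5+5·2 = 25 | 5·5 = 25
gcd(3,5,5) = 1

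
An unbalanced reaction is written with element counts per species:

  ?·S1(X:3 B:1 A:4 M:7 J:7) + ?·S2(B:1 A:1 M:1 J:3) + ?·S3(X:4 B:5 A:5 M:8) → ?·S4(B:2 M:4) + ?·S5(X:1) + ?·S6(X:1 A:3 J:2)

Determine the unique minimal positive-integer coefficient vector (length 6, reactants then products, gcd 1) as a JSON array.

Coefficients: [1, 1, 2, 6, 6, 5]

X: 1·3+1·0+2·4 = 11 | 6·0+6·1+5·1 = 11
B: 1·1+1·1+2·5 = 12 | 6·2+6·0+5·0 = 12
A: 1·4+1·1+2·5 = 15 | 6·0+6·0+5·3 = 15
M: 1·7+1·1+2·8 = 24 | 6·4+6·0+5·0 = 24
J: 1·7+1·3+2·0 = 10 | 6·0+6·0+5·2 = 10
gcd(1,1,2,6,6,5) = 1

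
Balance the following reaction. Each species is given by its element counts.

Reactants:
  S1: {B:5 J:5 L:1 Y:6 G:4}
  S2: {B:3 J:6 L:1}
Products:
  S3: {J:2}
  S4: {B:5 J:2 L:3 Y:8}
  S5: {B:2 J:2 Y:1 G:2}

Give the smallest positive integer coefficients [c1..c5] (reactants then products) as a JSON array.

Coefficients: [2, 1, 3, 1, 4]

B: 2·5+1·3 = 13 | 3·0+1·5+4·2 = 13
J: 2·5+1·6 = 16 | 3·2+1·2+4·2 = 16
L: 2·1+1·1 = 3 | 3·0+1·3+4·0 = 3
Y: 2·6+1·0 = 12 | 3·0+1·8+4·1 = 12
G: 2·4+1·0 = 8 | 3·0+1·0+4·2 = 8
gcd(2,1,3,1,4) = 1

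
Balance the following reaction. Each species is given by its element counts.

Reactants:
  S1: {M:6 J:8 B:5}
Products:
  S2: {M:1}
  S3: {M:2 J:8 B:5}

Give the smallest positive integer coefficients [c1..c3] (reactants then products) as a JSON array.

Coefficients: [1, 4, 1]

M: 1·6 = 6 | 4·1+1·2 = 6
J: 1·8 = 8 | 4·0+1·8 = 8
B: 1·5 = 5 | 4·0+1·5 = 5
gcd(1,4,1) = 1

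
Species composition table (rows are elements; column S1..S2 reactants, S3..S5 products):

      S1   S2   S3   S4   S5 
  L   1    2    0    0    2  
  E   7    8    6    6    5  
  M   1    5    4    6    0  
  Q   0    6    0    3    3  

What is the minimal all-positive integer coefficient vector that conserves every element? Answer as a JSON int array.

L: 4·1+4·2 = 12 | 3·0+2·0+6·2 = 12
E: 4·7+4·8 = 60 | 3·6+2·6+6·5 = 60
M: 4·1+4·5 = 24 | 3·4+2·6+6·0 = 24
Q: 4·0+4·6 = 24 | 3·0+2·3+6·3 = 24
gcd(4,4,3,2,6) = 1

Coefficients: [4, 4, 3, 2, 6]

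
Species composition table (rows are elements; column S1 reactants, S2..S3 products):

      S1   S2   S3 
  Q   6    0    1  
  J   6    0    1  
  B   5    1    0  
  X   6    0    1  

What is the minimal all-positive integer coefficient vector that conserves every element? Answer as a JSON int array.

Q: 1·6 = 6 | 5·0+6·1 = 6
J: 1·6 = 6 | 5·0+6·1 = 6
B: 1·5 = 5 | 5·1+6·0 = 5
X: 1·6 = 6 | 5·0+6·1 = 6
gcd(1,5,6) = 1

Coefficients: [1, 5, 6]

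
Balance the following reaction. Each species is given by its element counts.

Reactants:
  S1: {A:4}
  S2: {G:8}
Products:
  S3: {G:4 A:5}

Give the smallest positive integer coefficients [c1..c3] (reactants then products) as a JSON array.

Coefficients: [5, 2, 4]

G: 5·0+2·8 = 16 | 4·4 = 16
A: 5·4+2·0 = 20 | 4·5 = 20
gcd(5,2,4) = 1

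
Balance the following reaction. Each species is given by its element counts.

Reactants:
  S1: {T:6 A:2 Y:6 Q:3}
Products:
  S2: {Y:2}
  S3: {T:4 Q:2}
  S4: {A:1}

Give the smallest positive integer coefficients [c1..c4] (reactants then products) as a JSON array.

Coefficients: [2, 6, 3, 4]

T: 2·6 = 12 | 6·0+3·4+4·0 = 12
A: 2·2 = 4 | 6·0+3·0+4·1 = 4
Y: 2·6 = 12 | 6·2+3·0+4·0 = 12
Q: 2·3 = 6 | 6·0+3·2+4·0 = 6
gcd(2,6,3,4) = 1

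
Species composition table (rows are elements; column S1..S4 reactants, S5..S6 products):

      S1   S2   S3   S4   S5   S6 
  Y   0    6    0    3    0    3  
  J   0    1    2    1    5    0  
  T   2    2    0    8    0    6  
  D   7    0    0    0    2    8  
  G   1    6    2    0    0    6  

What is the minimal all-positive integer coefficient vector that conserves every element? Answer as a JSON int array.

Y: 4·0+1·6+4·0+1·3 = 9 | 2·0+3·3 = 9
J: 4·0+1·1+4·2+1·1 = 10 | 2·5+3·0 = 10
T: 4·2+1·2+4·0+1·8 = 18 | 2·0+3·6 = 18
D: 4·7+1·0+4·0+1·0 = 28 | 2·2+3·8 = 28
G: 4·1+1·6+4·2+1·0 = 18 | 2·0+3·6 = 18
gcd(4,1,4,1,2,3) = 1

Coefficients: [4, 1, 4, 1, 2, 3]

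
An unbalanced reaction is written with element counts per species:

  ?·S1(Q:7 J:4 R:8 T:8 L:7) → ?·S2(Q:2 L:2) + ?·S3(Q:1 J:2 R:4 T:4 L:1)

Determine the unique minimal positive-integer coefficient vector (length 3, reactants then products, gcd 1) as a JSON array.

Q: 2·7 = 14 | 5·2+4·1 = 14
J: 2·4 = 8 | 5·0+4·2 = 8
R: 2·8 = 16 | 5·0+4·4 = 16
T: 2·8 = 16 | 5·0+4·4 = 16
L: 2·7 = 14 | 5·2+4·1 = 14
gcd(2,5,4) = 1

Coefficients: [2, 5, 4]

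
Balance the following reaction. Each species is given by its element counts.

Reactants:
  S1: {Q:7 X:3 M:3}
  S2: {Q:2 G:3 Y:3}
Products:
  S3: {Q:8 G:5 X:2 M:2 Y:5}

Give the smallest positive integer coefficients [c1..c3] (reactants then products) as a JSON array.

Coefficients: [2, 5, 3]

Q: 2·7+5·2 = 24 | 3·8 = 24
G: 2·0+5·3 = 15 | 3·5 = 15
X: 2·3+5·0 = 6 | 3·2 = 6
M: 2·3+5·0 = 6 | 3·2 = 6
Y: 2·0+5·3 = 15 | 3·5 = 15
gcd(2,5,3) = 1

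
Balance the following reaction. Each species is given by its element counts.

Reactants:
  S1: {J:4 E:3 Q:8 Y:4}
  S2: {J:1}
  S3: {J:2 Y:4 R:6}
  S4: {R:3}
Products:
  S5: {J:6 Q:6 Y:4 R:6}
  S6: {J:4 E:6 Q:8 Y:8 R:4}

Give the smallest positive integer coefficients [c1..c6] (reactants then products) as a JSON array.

Coefficients: [6, 4, 4, 4, 4, 3]

J: 6·4+4·1+4·2+4·0 = 36 | 4·6+3·4 = 36
E: 6·3+4·0+4·0+4·0 = 18 | 4·0+3·6 = 18
Q: 6·8+4·0+4·0+4·0 = 48 | 4·6+3·8 = 48
Y: 6·4+4·0+4·4+4·0 = 40 | 4·4+3·8 = 40
R: 6·0+4·0+4·6+4·3 = 36 | 4·6+3·4 = 36
gcd(6,4,4,4,4,3) = 1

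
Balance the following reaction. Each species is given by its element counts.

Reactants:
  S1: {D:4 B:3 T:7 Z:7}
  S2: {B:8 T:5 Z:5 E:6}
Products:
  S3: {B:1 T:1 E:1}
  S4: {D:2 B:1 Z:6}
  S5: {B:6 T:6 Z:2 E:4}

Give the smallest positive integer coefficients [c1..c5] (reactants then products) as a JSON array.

Coefficients: [2, 4, 4, 4, 5]

D: 2·4+4·0 = 8 | 4·0+4·2+5·0 = 8
B: 2·3+4·8 = 38 | 4·1+4·1+5·6 = 38
T: 2·7+4·5 = 34 | 4·1+4·0+5·6 = 34
Z: 2·7+4·5 = 34 | 4·0+4·6+5·2 = 34
E: 2·0+4·6 = 24 | 4·1+4·0+5·4 = 24
gcd(2,4,4,4,5) = 1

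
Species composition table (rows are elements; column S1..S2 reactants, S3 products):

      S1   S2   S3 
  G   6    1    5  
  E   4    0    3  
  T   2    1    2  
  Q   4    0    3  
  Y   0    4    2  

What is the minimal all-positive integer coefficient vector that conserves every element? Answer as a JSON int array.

Coefficients: [3, 2, 4]

G: 3·6+2·1 = 20 | 4·5 = 20
E: 3·4+2·0 = 12 | 4·3 = 12
T: 3·2+2·1 = 8 | 4·2 = 8
Q: 3·4+2·0 = 12 | 4·3 = 12
Y: 3·0+2·4 = 8 | 4·2 = 8
gcd(3,2,4) = 1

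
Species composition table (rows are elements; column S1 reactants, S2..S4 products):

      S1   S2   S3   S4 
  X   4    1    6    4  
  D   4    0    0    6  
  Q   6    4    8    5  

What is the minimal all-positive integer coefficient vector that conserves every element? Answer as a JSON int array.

Coefficients: [6, 2, 1, 4]

X: 6·4 = 24 | 2·1+1·6+4·4 = 24
D: 6·4 = 24 | 2·0+1·0+4·6 = 24
Q: 6·6 = 36 | 2·4+1·8+4·5 = 36
gcd(6,2,1,4) = 1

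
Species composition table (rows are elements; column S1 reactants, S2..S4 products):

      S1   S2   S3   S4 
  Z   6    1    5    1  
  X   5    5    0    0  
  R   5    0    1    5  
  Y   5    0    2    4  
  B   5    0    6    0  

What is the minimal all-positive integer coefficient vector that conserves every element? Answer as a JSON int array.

Coefficients: [6, 6, 5, 5]

Z: 6·6 = 36 | 6·1+5·5+5·1 = 36
X: 6·5 = 30 | 6·5+5·0+5·0 = 30
R: 6·5 = 30 | 6·0+5·1+5·5 = 30
Y: 6·5 = 30 | 6·0+5·2+5·4 = 30
B: 6·5 = 30 | 6·0+5·6+5·0 = 30
gcd(6,6,5,5) = 1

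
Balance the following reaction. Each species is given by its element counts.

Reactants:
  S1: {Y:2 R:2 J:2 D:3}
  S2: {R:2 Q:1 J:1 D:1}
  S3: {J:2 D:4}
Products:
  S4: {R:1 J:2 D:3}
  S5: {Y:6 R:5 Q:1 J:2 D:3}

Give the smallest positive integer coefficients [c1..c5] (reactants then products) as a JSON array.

Y: 6·2+2·0+1·0 = 12 | 6·0+2·6 = 12
R: 6·2+2·2+1·0 = 16 | 6·1+2·5 = 16
Q: 6·0+2·1+1·0 = 2 | 6·0+2·1 = 2
J: 6·2+2·1+1·2 = 16 | 6·2+2·2 = 16
D: 6·3+2·1+1·4 = 24 | 6·3+2·3 = 24
gcd(6,2,1,6,2) = 1

Coefficients: [6, 2, 1, 6, 2]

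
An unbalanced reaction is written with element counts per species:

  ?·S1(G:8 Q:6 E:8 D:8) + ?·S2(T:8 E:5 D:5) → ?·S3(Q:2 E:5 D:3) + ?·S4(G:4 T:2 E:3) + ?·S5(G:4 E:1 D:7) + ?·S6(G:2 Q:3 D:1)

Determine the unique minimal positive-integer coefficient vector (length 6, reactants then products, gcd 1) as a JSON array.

Coefficients: [5, 1, 6, 4, 3, 6]

G: 5·8+1·0 = 40 | 6·0+4·4+3·4+6·2 = 40
T: 5·0+1·8 = 8 | 6·0+4·2+3·0+6·0 = 8
Q: 5·6+1·0 = 30 | 6·2+4·0+3·0+6·3 = 30
E: 5·8+1·5 = 45 | 6·5+4·3+3·1+6·0 = 45
D: 5·8+1·5 = 45 | 6·3+4·0+3·7+6·1 = 45
gcd(5,1,6,4,3,6) = 1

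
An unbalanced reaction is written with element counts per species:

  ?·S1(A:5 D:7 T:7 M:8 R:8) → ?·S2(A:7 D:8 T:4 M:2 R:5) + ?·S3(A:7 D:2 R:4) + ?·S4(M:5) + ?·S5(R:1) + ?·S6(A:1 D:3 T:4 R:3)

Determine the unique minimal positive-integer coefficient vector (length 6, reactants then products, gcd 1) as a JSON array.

Coefficients: [4, 1, 1, 6, 5, 6]

A: 4·5 = 20 | 1·7+1·7+6·0+5·0+6·1 = 20
D: 4·7 = 28 | 1·8+1·2+6·0+5·0+6·3 = 28
T: 4·7 = 28 | 1·4+1·0+6·0+5·0+6·4 = 28
M: 4·8 = 32 | 1·2+1·0+6·5+5·0+6·0 = 32
R: 4·8 = 32 | 1·5+1·4+6·0+5·1+6·3 = 32
gcd(4,1,1,6,5,6) = 1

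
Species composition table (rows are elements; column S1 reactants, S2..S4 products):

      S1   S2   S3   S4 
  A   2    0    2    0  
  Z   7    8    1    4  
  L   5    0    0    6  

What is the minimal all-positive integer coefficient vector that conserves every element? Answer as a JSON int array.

Coefficients: [6, 2, 6, 5]

A: 6·2 = 12 | 2·0+6·2+5·0 = 12
Z: 6·7 = 42 | 2·8+6·1+5·4 = 42
L: 6·5 = 30 | 2·0+6·0+5·6 = 30
gcd(6,2,6,5) = 1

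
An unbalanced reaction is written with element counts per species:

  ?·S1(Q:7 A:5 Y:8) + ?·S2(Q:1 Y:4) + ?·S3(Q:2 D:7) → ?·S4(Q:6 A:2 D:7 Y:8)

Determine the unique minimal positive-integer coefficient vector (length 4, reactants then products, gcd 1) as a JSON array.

Coefficients: [2, 6, 5, 5]

Q: 2·7+6·1+5·2 = 30 | 5·6 = 30
A: 2·5+6·0+5·0 = 10 | 5·2 = 10
D: 2·0+6·0+5·7 = 35 | 5·7 = 35
Y: 2·8+6·4+5·0 = 40 | 5·8 = 40
gcd(2,6,5,5) = 1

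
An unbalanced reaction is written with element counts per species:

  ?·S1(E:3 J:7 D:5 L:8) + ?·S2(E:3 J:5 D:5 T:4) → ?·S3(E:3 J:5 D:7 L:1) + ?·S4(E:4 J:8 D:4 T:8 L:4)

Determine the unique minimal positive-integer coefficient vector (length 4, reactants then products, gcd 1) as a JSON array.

Coefficients: [2, 6, 4, 3]

E: 2·3+6·3 = 24 | 4·3+3·4 = 24
J: 2·7+6·5 = 44 | 4·5+3·8 = 44
D: 2·5+6·5 = 40 | 4·7+3·4 = 40
T: 2·0+6·4 = 24 | 4·0+3·8 = 24
L: 2·8+6·0 = 16 | 4·1+3·4 = 16
gcd(2,6,4,3) = 1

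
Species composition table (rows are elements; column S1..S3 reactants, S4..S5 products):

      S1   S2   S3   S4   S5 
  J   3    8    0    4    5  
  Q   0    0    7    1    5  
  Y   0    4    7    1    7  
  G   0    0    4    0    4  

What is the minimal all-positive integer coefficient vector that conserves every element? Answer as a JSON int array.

Coefficients: [6, 1, 2, 4, 2]

J: 6·3+1·8+2·0 = 26 | 4·4+2·5 = 26
Q: 6·0+1·0+2·7 = 14 | 4·1+2·5 = 14
Y: 6·0+1·4+2·7 = 18 | 4·1+2·7 = 18
G: 6·0+1·0+2·4 = 8 | 4·0+2·4 = 8
gcd(6,1,2,4,2) = 1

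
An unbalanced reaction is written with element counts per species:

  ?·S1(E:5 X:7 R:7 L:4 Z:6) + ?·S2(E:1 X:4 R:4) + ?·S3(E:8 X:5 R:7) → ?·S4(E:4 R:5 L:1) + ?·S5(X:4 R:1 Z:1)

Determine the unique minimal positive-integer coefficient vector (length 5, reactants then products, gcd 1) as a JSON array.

Coefficients: [1, 3, 1, 4, 6]

E: 1·5+3·1+1·8 = 16 | 4·4+6·0 = 16
X: 1·7+3·4+1·5 = 24 | 4·0+6·4 = 24
R: 1·7+3·4+1·7 = 26 | 4·5+6·1 = 26
L: 1·4+3·0+1·0 = 4 | 4·1+6·0 = 4
Z: 1·6+3·0+1·0 = 6 | 4·0+6·1 = 6
gcd(1,3,1,4,6) = 1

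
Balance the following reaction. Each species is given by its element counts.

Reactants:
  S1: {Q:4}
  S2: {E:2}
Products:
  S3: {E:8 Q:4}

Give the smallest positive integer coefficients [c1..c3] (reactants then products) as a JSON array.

Coefficients: [1, 4, 1]

E: 1·0+4·2 = 8 | 1·8 = 8
Q: 1·4+4·0 = 4 | 1·4 = 4
gcd(1,4,1) = 1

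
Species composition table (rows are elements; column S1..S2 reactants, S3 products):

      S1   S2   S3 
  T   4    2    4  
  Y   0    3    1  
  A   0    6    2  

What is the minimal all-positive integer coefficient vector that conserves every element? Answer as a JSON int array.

T: 5·4+2·2 = 24 | 6·4 = 24
Y: 5·0+2·3 = 6 | 6·1 = 6
A: 5·0+2·6 = 12 | 6·2 = 12
gcd(5,2,6) = 1

Coefficients: [5, 2, 6]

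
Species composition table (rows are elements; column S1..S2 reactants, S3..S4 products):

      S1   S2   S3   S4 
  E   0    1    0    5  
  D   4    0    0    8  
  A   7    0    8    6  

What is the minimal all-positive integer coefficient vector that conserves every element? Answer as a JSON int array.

Coefficients: [2, 5, 1, 1]

E: 2·0+5·1 = 5 | 1·0+1·5 = 5
D: 2·4+5·0 = 8 | 1·0+1·8 = 8
A: 2·7+5·0 = 14 | 1·8+1·6 = 14
gcd(2,5,1,1) = 1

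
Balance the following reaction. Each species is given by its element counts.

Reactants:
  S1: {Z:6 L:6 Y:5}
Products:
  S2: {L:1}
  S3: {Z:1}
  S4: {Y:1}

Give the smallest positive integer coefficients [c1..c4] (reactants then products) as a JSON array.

Coefficients: [1, 6, 6, 5]

Z: 1·6 = 6 | 6·0+6·1+5·0 = 6
L: 1·6 = 6 | 6·1+6·0+5·0 = 6
Y: 1·5 = 5 | 6·0+6·0+5·1 = 5
gcd(1,6,6,5) = 1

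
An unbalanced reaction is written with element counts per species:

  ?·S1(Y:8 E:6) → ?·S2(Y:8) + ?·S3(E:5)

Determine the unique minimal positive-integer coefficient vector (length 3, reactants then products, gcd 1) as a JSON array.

Coefficients: [5, 5, 6]

Y: 5·8 = 40 | 5·8+6·0 = 40
E: 5·6 = 30 | 5·0+6·5 = 30
gcd(5,5,6) = 1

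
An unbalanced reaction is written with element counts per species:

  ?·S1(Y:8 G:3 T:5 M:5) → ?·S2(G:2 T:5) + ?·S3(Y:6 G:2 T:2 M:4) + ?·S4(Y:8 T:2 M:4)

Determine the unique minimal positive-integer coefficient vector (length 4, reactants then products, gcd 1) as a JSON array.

Coefficients: [4, 2, 4, 1]

Y: 4·8 = 32 | 2·0+4·6+1·8 = 32
G: 4·3 = 12 | 2·2+4·2+1·0 = 12
T: 4·5 = 20 | 2·5+4·2+1·2 = 20
M: 4·5 = 20 | 2·0+4·4+1·4 = 20
gcd(4,2,4,1) = 1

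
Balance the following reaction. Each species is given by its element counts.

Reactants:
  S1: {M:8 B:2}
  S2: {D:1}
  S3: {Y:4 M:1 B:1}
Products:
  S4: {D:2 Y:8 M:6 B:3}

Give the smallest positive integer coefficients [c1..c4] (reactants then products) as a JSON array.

D: 1·0+4·1+4·0 = 4 | 2·2 = 4
Y: 1·0+4·0+4·4 = 16 | 2·8 = 16
M: 1·8+4·0+4·1 = 12 | 2·6 = 12
B: 1·2+4·0+4·1 = 6 | 2·3 = 6
gcd(1,4,4,2) = 1

Coefficients: [1, 4, 4, 2]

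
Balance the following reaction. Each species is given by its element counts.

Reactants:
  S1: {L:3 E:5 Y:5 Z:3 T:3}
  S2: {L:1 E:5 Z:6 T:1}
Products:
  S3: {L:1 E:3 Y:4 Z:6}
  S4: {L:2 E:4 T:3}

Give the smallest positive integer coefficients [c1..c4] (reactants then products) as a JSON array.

L: 4·3+3·1 = 15 | 5·1+5·2 = 15
E: 4·5+3·5 = 35 | 5·3+5·4 = 35
Y: 4·5+3·0 = 20 | 5·4+5·0 = 20
Z: 4·3+3·6 = 30 | 5·6+5·0 = 30
T: 4·3+3·1 = 15 | 5·0+5·3 = 15
gcd(4,3,5,5) = 1

Coefficients: [4, 3, 5, 5]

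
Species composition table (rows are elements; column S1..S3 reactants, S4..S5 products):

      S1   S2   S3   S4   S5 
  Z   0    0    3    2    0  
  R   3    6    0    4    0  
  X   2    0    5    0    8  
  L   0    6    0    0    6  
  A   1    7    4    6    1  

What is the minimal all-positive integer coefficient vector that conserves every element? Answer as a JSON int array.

Z: 2·0+3·0+4·3 = 12 | 6·2+3·0 = 12
R: 2·3+3·6+4·0 = 24 | 6·4+3·0 = 24
X: 2·2+3·0+4·5 = 24 | 6·0+3·8 = 24
L: 2·0+3·6+4·0 = 18 | 6·0+3·6 = 18
A: 2·1+3·7+4·4 = 39 | 6·6+3·1 = 39
gcd(2,3,4,6,3) = 1

Coefficients: [2, 3, 4, 6, 3]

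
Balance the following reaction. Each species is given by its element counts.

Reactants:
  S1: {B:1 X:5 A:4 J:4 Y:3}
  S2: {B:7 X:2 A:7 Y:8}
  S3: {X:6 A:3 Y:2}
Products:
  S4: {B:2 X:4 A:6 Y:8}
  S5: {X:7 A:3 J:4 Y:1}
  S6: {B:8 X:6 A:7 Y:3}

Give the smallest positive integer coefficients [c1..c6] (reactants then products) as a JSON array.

B: 5·1+3·7+6·0 = 26 | 5·2+5·0+2·8 = 26
X: 5·5+3·2+6·6 = 67 | 5·4+5·7+2·6 = 67
A: 5·4+3·7+6·3 = 59 | 5·6+5·3+2·7 = 59
J: 5·4+3·0+6·0 = 20 | 5·0+5·4+2·0 = 20
Y: 5·3+3·8+6·2 = 51 | 5·8+5·1+2·3 = 51
gcd(5,3,6,5,5,2) = 1

Coefficients: [5, 3, 6, 5, 5, 2]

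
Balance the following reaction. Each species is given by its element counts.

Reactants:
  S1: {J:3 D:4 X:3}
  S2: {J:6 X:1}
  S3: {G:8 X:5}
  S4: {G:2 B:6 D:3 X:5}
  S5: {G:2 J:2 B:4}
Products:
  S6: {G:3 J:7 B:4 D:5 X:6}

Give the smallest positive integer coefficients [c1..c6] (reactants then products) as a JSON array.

Coefficients: [6, 3, 1, 2, 3, 6]

G: 6·0+3·0+1·8+2·2+3·2 = 18 | 6·3 = 18
J: 6·3+3·6+1·0+2·0+3·2 = 42 | 6·7 = 42
B: 6·0+3·0+1·0+2·6+3·4 = 24 | 6·4 = 24
D: 6·4+3·0+1·0+2·3+3·0 = 30 | 6·5 = 30
X: 6·3+3·1+1·5+2·5+3·0 = 36 | 6·6 = 36
gcd(6,3,1,2,3,6) = 1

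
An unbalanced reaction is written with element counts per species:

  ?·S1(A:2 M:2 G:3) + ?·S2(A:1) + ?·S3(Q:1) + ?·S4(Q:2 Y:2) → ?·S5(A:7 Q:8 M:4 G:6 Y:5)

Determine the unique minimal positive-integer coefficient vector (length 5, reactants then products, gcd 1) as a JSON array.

A: 4·2+6·1+6·0+5·0 = 14 | 2·7 = 14
Q: 4·0+6·0+6·1+5·2 = 16 | 2·8 = 16
M: 4·2+6·0+6·0+5·0 = 8 | 2·4 = 8
G: 4·3+6·0+6·0+5·0 = 12 | 2·6 = 12
Y: 4·0+6·0+6·0+5·2 = 10 | 2·5 = 10
gcd(4,6,6,5,2) = 1

Coefficients: [4, 6, 6, 5, 2]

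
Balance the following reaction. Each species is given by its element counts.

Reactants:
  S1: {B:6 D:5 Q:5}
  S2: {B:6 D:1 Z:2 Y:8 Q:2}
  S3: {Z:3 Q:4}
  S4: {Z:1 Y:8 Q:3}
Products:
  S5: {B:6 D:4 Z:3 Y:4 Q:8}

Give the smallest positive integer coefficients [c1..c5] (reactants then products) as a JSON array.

Coefficients: [3, 1, 3, 1, 4]

B: 3·6+1·6+3·0+1·0 = 24 | 4·6 = 24
D: 3·5+1·1+3·0+1·0 = 16 | 4·4 = 16
Z: 3·0+1·2+3·3+1·1 = 12 | 4·3 = 12
Y: 3·0+1·8+3·0+1·8 = 16 | 4·4 = 16
Q: 3·5+1·2+3·4+1·3 = 32 | 4·8 = 32
gcd(3,1,3,1,4) = 1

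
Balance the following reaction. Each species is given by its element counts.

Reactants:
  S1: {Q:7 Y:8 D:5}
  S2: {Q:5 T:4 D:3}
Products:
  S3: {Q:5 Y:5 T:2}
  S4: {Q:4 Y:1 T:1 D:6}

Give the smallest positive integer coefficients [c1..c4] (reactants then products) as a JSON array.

Q: 3·7+3·5 = 36 | 4·5+4·4 = 36
Y: 3·8+3·0 = 24 | 4·5+4·1 = 24
T: 3·0+3·4 = 12 | 4·2+4·1 = 12
D: 3·5+3·3 = 24 | 4·0+4·6 = 24
gcd(3,3,4,4) = 1

Coefficients: [3, 3, 4, 4]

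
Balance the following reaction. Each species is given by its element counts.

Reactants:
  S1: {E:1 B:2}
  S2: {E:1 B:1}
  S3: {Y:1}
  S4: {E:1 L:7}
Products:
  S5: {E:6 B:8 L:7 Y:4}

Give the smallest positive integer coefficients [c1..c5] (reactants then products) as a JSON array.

E: 3·1+2·1+4·0+1·1 = 6 | 1·6 = 6
B: 3·2+2·1+4·0+1·0 = 8 | 1·8 = 8
L: 3·0+2·0+4·0+1·7 = 7 | 1·7 = 7
Y: 3·0+2·0+4·1+1·0 = 4 | 1·4 = 4
gcd(3,2,4,1,1) = 1

Coefficients: [3, 2, 4, 1, 1]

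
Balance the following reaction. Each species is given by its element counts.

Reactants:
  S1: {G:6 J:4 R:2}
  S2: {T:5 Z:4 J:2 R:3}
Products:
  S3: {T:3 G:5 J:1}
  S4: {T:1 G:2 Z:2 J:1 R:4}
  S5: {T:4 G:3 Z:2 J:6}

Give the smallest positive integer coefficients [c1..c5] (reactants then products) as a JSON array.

Coefficients: [4, 4, 1, 5, 3]

T: 4·0+4·5 = 20 | 1·3+5·1+3·4 = 20
G: 4·6+4·0 = 24 | 1·5+5·2+3·3 = 24
Z: 4·0+4·4 = 16 | 1·0+5·2+3·2 = 16
J: 4·4+4·2 = 24 | 1·1+5·1+3·6 = 24
R: 4·2+4·3 = 20 | 1·0+5·4+3·0 = 20
gcd(4,4,1,5,3) = 1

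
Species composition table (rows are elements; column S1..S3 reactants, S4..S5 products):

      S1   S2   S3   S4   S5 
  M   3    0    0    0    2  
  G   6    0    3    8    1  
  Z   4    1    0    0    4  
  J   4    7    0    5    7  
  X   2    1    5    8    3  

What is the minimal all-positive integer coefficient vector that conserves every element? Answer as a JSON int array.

M: 2·3+4·0+5·0 = 6 | 3·0+3·2 = 6
G: 2·6+4·0+5·3 = 27 | 3·8+3·1 = 27
Z: 2·4+4·1+5·0 = 12 | 3·0+3·4 = 12
J: 2·4+4·7+5·0 = 36 | 3·5+3·7 = 36
X: 2·2+4·1+5·5 = 33 | 3·8+3·3 = 33
gcd(2,4,5,3,3) = 1

Coefficients: [2, 4, 5, 3, 3]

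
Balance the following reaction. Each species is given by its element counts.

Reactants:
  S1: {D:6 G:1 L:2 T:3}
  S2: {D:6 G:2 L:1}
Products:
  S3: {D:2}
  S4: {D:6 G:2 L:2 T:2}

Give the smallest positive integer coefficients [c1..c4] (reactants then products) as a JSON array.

Coefficients: [2, 2, 3, 3]

D: 2·6+2·6 = 24 | 3·2+3·6 = 24
G: 2·1+2·2 = 6 | 3·0+3·2 = 6
L: 2·2+2·1 = 6 | 3·0+3·2 = 6
T: 2·3+2·0 = 6 | 3·0+3·2 = 6
gcd(2,2,3,3) = 1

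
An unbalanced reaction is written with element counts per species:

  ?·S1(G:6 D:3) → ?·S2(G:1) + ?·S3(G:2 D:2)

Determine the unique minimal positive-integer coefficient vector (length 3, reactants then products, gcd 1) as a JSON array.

G: 2·6 = 12 | 6·1+3·2 = 12
D: 2·3 = 6 | 6·0+3·2 = 6
gcd(2,6,3) = 1

Coefficients: [2, 6, 3]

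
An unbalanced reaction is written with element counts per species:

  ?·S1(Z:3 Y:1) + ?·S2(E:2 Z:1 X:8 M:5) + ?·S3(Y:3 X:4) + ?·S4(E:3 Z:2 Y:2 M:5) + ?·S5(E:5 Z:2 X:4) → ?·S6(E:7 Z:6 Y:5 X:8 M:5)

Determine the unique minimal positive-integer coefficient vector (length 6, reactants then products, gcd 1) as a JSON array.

E: 5·0+1·2+5·0+5·3+5·5 = 42 | 6·7 = 42
Z: 5·3+1·1+5·0+5·2+5·2 = 36 | 6·6 = 36
Y: 5·1+1·0+5·3+5·2+5·0 = 30 | 6·5 = 30
X: 5·0+1·8+5·4+5·0+5·4 = 48 | 6·8 = 48
M: 5·0+1·5+5·0+5·5+5·0 = 30 | 6·5 = 30
gcd(5,1,5,5,5,6) = 1

Coefficients: [5, 1, 5, 5, 5, 6]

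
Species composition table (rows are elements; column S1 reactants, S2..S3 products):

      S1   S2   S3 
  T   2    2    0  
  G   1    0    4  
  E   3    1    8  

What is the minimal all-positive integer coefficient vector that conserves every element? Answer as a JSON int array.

T: 4·2 = 8 | 4·2+1·0 = 8
G: 4·1 = 4 | 4·0+1·4 = 4
E: 4·3 = 12 | 4·1+1·8 = 12
gcd(4,4,1) = 1

Coefficients: [4, 4, 1]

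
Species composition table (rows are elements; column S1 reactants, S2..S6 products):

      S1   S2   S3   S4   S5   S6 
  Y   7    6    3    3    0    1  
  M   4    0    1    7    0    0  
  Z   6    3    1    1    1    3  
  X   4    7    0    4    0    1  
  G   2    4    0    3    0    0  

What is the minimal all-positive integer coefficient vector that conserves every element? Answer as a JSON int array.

Coefficients: [5, 1, 6, 2, 4, 5]

Y: 5·7 = 35 | 1·6+6·3+2·3+4·0+5·1 = 35
M: 5·4 = 20 | 1·0+6·1+2·7+4·0+5·0 = 20
Z: 5·6 = 30 | 1·3+6·1+2·1+4·1+5·3 = 30
X: 5·4 = 20 | 1·7+6·0+2·4+4·0+5·1 = 20
G: 5·2 = 10 | 1·4+6·0+2·3+4·0+5·0 = 10
gcd(5,1,6,2,4,5) = 1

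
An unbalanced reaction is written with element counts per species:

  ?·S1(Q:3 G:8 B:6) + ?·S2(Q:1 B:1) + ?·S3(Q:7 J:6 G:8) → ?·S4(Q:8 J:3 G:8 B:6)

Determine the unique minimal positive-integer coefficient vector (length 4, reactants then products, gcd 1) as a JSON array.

Coefficients: [1, 6, 1, 2]

Q: 1·3+6·1+1·7 = 16 | 2·8 = 16
J: 1·0+6·0+1·6 = 6 | 2·3 = 6
G: 1·8+6·0+1·8 = 16 | 2·8 = 16
B: 1·6+6·1+1·0 = 12 | 2·6 = 12
gcd(1,6,1,2) = 1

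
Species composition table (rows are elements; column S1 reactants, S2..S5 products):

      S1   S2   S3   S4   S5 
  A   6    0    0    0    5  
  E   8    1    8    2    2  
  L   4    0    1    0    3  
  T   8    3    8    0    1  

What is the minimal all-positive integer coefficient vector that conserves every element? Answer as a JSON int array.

A: 5·6 = 30 | 6·0+2·0+3·0+6·5 = 30
E: 5·8 = 40 | 6·1+2·8+3·2+6·2 = 40
L: 5·4 = 20 | 6·0+2·1+3·0+6·3 = 20
T: 5·8 = 40 | 6·3+2·8+3·0+6·1 = 40
gcd(5,6,2,3,6) = 1

Coefficients: [5, 6, 2, 3, 6]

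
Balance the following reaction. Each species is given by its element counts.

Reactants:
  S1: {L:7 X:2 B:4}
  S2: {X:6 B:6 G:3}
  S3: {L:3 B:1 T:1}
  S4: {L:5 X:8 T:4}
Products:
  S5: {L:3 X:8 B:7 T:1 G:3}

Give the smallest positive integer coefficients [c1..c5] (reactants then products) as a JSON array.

L: 1·7+5·0+1·3+1·5 = 15 | 5·3 = 15
X: 1·2+5·6+1·0+1·8 = 40 | 5·8 = 40
B: 1·4+5·6+1·1+1·0 = 35 | 5·7 = 35
T: 1·0+5·0+1·1+1·4 = 5 | 5·1 = 5
G: 1·0+5·3+1·0+1·0 = 15 | 5·3 = 15
gcd(1,5,1,1,5) = 1

Coefficients: [1, 5, 1, 1, 5]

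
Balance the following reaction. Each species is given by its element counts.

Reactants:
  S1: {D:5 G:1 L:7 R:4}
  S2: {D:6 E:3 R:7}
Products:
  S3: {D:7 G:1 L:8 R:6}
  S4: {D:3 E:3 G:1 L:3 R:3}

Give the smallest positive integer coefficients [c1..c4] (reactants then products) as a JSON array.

Coefficients: [5, 1, 4, 1]

D: 5·5+1·6 = 31 | 4·7+1·3 = 31
E: 5·0+1·3 = 3 | 4·0+1·3 = 3
G: 5·1+1·0 = 5 | 4·1+1·1 = 5
L: 5·7+1·0 = 35 | 4·8+1·3 = 35
R: 5·4+1·7 = 27 | 4·6+1·3 = 27
gcd(5,1,4,1) = 1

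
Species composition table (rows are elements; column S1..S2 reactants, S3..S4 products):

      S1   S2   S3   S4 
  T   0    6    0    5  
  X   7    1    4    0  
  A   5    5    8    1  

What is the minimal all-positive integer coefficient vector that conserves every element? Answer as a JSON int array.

T: 1·0+5·6 = 30 | 3·0+6·5 = 30
X: 1·7+5·1 = 12 | 3·4+6·0 = 12
A: 1·5+5·5 = 30 | 3·8+6·1 = 30
gcd(1,5,3,6) = 1

Coefficients: [1, 5, 3, 6]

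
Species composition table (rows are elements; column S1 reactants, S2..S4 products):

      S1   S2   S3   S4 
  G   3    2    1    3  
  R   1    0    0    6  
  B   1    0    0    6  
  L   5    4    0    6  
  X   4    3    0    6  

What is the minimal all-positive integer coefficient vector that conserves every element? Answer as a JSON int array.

Coefficients: [6, 6, 3, 1]

G: 6·3 = 18 | 6·2+3·1+1·3 = 18
R: 6·1 = 6 | 6·0+3·0+1·6 = 6
B: 6·1 = 6 | 6·0+3·0+1·6 = 6
L: 6·5 = 30 | 6·4+3·0+1·6 = 30
X: 6·4 = 24 | 6·3+3·0+1·6 = 24
gcd(6,6,3,1) = 1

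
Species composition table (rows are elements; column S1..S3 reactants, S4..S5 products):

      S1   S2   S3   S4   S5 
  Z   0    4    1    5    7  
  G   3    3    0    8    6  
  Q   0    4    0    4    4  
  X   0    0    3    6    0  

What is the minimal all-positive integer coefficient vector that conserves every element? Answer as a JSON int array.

Coefficients: [6, 4, 6, 3, 1]

Z: 6·0+4·4+6·1 = 22 | 3·5+1·7 = 22
G: 6·3+4·3+6·0 = 30 | 3·8+1·6 = 30
Q: 6·0+4·4+6·0 = 16 | 3·4+1·4 = 16
X: 6·0+4·0+6·3 = 18 | 3·6+1·0 = 18
gcd(6,4,6,3,1) = 1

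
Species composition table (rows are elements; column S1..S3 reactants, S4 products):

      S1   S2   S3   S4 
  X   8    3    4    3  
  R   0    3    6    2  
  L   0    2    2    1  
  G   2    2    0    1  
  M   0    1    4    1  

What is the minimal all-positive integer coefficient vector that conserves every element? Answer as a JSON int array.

X: 1·8+2·3+1·4 = 18 | 6·3 = 18
R: 1·0+2·3+1·6 = 12 | 6·2 = 12
L: 1·0+2·2+1·2 = 6 | 6·1 = 6
G: 1·2+2·2+1·0 = 6 | 6·1 = 6
M: 1·0+2·1+1·4 = 6 | 6·1 = 6
gcd(1,2,1,6) = 1

Coefficients: [1, 2, 1, 6]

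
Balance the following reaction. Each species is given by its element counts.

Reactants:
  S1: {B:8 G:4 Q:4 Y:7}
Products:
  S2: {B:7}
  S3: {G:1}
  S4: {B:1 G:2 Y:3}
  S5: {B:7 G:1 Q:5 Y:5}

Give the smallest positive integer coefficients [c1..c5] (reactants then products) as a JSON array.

Coefficients: [5, 1, 6, 5, 4]

B: 5·8 = 40 | 1·7+6·0+5·1+4·7 = 40
G: 5·4 = 20 | 1·0+6·1+5·2+4·1 = 20
Q: 5·4 = 20 | 1·0+6·0+5·0+4·5 = 20
Y: 5·7 = 35 | 1·0+6·0+5·3+4·5 = 35
gcd(5,1,6,5,4) = 1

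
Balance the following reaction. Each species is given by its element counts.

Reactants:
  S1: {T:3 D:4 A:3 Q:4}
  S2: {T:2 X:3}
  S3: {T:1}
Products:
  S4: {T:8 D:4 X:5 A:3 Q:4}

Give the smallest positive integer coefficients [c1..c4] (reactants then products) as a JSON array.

T: 3·3+5·2+5·1 = 24 | 3·8 = 24
D: 3·4+5·0+5·0 = 12 | 3·4 = 12
X: 3·0+5·3+5·0 = 15 | 3·5 = 15
A: 3·3+5·0+5·0 = 9 | 3·3 = 9
Q: 3·4+5·0+5·0 = 12 | 3·4 = 12
gcd(3,5,5,3) = 1

Coefficients: [3, 5, 5, 3]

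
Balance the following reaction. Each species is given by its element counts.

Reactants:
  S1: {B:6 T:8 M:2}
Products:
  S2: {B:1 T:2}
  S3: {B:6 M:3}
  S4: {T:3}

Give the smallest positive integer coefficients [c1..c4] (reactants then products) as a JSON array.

B: 3·6 = 18 | 6·1+2·6+4·0 = 18
T: 3·8 = 24 | 6·2+2·0+4·3 = 24
M: 3·2 = 6 | 6·0+2·3+4·0 = 6
gcd(3,6,2,4) = 1

Coefficients: [3, 6, 2, 4]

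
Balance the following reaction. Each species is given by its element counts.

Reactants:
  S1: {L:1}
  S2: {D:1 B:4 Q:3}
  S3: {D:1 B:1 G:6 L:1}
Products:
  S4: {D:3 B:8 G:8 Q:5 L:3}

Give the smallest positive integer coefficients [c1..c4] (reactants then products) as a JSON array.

Coefficients: [5, 5, 4, 3]

D: 5·0+5·1+4·1 = 9 | 3·3 = 9
B: 5·0+5·4+4·1 = 24 | 3·8 = 24
G: 5·0+5·0+4·6 = 24 | 3·8 = 24
Q: 5·0+5·3+4·0 = 15 | 3·5 = 15
L: 5·1+5·0+4·1 = 9 | 3·3 = 9
gcd(5,5,4,3) = 1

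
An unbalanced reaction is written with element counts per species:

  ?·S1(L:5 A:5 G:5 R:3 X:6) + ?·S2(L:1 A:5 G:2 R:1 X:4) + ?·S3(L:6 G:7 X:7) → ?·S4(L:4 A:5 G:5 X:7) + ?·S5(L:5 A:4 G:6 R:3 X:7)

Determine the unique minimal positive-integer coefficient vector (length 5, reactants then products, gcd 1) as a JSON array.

L: 3·5+6·1+4·6 = 45 | 5·4+5·5 = 45
A: 3·5+6·5+4·0 = 45 | 5·5+5·4 = 45
G: 3·5+6·2+4·7 = 55 | 5·5+5·6 = 55
R: 3·3+6·1+4·0 = 15 | 5·0+5·3 = 15
X: 3·6+6·4+4·7 = 70 | 5·7+5·7 = 70
gcd(3,6,4,5,5) = 1

Coefficients: [3, 6, 4, 5, 5]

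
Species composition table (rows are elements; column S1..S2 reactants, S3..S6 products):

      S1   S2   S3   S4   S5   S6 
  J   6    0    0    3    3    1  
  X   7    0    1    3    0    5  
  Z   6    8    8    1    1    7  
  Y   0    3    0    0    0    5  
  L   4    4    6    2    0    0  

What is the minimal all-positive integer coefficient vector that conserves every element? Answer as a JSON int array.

Coefficients: [5, 5, 5, 5, 4, 3]

J: 5·6+5·0 = 30 | 5·0+5·3+4·3+3·1 = 30
X: 5·7+5·0 = 35 | 5·1+5·3+4·0+3·5 = 35
Z: 5·6+5·8 = 70 | 5·8+5·1+4·1+3·7 = 70
Y: 5·0+5·3 = 15 | 5·0+5·0+4·0+3·5 = 15
L: 5·4+5·4 = 40 | 5·6+5·2+4·0+3·0 = 40
gcd(5,5,5,5,4,3) = 1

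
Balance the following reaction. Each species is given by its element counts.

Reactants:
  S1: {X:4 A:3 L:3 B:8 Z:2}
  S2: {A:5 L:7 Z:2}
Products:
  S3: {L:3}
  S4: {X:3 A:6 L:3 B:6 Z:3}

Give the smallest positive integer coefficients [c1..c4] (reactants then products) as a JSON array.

Coefficients: [3, 3, 6, 4]

X: 3·4+3·0 = 12 | 6·0+4·3 = 12
A: 3·3+3·5 = 24 | 6·0+4·6 = 24
L: 3·3+3·7 = 30 | 6·3+4·3 = 30
B: 3·8+3·0 = 24 | 6·0+4·6 = 24
Z: 3·2+3·2 = 12 | 6·0+4·3 = 12
gcd(3,3,6,4) = 1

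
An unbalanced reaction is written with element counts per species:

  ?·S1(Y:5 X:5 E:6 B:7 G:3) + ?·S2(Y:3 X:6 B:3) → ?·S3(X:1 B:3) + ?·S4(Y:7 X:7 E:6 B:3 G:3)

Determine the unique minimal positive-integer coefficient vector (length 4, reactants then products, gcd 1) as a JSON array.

Y: 3·5+2·3 = 21 | 6·0+3·7 = 21
X: 3·5+2·6 = 27 | 6·1+3·7 = 27
E: 3·6+2·0 = 18 | 6·0+3·6 = 18
B: 3·7+2·3 = 27 | 6·3+3·3 = 27
G: 3·3+2·0 = 9 | 6·0+3·3 = 9
gcd(3,2,6,3) = 1

Coefficients: [3, 2, 6, 3]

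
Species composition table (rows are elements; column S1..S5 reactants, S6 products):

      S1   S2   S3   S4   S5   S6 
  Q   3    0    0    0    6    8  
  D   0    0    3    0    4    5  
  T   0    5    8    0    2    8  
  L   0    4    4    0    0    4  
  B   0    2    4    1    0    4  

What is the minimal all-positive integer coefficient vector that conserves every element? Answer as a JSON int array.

Coefficients: [2, 2, 1, 4, 3, 3]

Q: 2·3+2·0+1·0+4·0+3·6 = 24 | 3·8 = 24
D: 2·0+2·0+1·3+4·0+3·4 = 15 | 3·5 = 15
T: 2·0+2·5+1·8+4·0+3·2 = 24 | 3·8 = 24
L: 2·0+2·4+1·4+4·0+3·0 = 12 | 3·4 = 12
B: 2·0+2·2+1·4+4·1+3·0 = 12 | 3·4 = 12
gcd(2,2,1,4,3,3) = 1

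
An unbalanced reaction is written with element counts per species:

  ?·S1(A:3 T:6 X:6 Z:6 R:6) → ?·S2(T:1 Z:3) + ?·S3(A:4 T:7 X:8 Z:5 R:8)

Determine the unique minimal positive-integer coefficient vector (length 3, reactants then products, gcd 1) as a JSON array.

Coefficients: [4, 3, 3]

A: 4·3 = 12 | 3·0+3·4 = 12
T: 4·6 = 24 | 3·1+3·7 = 24
X: 4·6 = 24 | 3·0+3·8 = 24
Z: 4·6 = 24 | 3·3+3·5 = 24
R: 4·6 = 24 | 3·0+3·8 = 24
gcd(4,3,3) = 1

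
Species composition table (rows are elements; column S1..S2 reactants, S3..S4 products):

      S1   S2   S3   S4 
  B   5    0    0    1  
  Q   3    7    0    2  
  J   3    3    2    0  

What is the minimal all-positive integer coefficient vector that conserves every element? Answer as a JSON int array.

B: 1·5+1·0 = 5 | 3·0+5·1 = 5
Q: 1·3+1·7 = 10 | 3·0+5·2 = 10
J: 1·3+1·3 = 6 | 3·2+5·0 = 6
gcd(1,1,3,5) = 1

Coefficients: [1, 1, 3, 5]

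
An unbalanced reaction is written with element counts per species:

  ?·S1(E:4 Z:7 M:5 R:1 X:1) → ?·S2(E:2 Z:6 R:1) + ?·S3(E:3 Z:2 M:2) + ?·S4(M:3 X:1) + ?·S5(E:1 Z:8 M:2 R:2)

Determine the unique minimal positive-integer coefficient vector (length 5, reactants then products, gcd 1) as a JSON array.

Coefficients: [6, 4, 5, 6, 1]

E: 6·4 = 24 | 4·2+5·3+6·0+1·1 = 24
Z: 6·7 = 42 | 4·6+5·2+6·0+1·8 = 42
M: 6·5 = 30 | 4·0+5·2+6·3+1·2 = 30
R: 6·1 = 6 | 4·1+5·0+6·0+1·2 = 6
X: 6·1 = 6 | 4·0+5·0+6·1+1·0 = 6
gcd(6,4,5,6,1) = 1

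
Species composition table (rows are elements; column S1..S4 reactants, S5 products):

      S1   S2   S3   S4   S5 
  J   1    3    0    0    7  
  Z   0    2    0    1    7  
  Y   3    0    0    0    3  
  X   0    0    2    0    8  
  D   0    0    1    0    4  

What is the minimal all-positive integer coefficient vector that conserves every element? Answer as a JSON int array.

Coefficients: [1, 2, 4, 3, 1]

J: 1·1+2·3+4·0+3·0 = 7 | 1·7 = 7
Z: 1·0+2·2+4·0+3·1 = 7 | 1·7 = 7
Y: 1·3+2·0+4·0+3·0 = 3 | 1·3 = 3
X: 1·0+2·0+4·2+3·0 = 8 | 1·8 = 8
D: 1·0+2·0+4·1+3·0 = 4 | 1·4 = 4
gcd(1,2,4,3,1) = 1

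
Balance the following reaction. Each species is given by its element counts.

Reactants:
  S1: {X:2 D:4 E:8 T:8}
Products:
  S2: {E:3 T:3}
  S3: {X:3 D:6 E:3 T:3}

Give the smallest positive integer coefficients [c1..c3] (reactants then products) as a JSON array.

X: 3·2 = 6 | 6·0+2·3 = 6
D: 3·4 = 12 | 6·0+2·6 = 12
E: 3·8 = 24 | 6·3+2·3 = 24
T: 3·8 = 24 | 6·3+2·3 = 24
gcd(3,6,2) = 1

Coefficients: [3, 6, 2]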